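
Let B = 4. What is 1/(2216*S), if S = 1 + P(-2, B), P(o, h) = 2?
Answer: 1/6648 ≈ 0.00015042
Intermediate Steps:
S = 3 (S = 1 + 2 = 3)
1/(2216*S) = 1/(2216*3) = 1/6648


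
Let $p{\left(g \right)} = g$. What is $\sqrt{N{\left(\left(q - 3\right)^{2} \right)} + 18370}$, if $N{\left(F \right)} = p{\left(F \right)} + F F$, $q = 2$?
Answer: $2 \sqrt{4593} \approx 135.54$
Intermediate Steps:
$N{\left(F \right)} = F + F^{2}$ ($N{\left(F \right)} = F + F F = F + F^{2}$)
$\sqrt{N{\left(\left(q - 3\right)^{2} \right)} + 18370} = \sqrt{\left(2 - 3\right)^{2} \left(1 + \left(2 - 3\right)^{2}\right) + 18370} = \sqrt{\left(-1\right)^{2} \left(1 + \left(-1\right)^{2}\right) + 18370} = \sqrt{1 \left(1 + 1\right) + 18370} = \sqrt{1 \cdot 2 + 18370} = \sqrt{2 + 18370} = \sqrt{18372} = 2 \sqrt{4593}$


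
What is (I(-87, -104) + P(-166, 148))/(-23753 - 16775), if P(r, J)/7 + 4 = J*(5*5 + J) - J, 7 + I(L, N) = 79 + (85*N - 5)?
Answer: -169391/40528 ≈ -4.1796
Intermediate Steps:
I(L, N) = 67 + 85*N (I(L, N) = -7 + (79 + (85*N - 5)) = -7 + (79 + (-5 + 85*N)) = -7 + (74 + 85*N) = 67 + 85*N)
P(r, J) = -28 - 7*J + 7*J*(25 + J) (P(r, J) = -28 + 7*(J*(5*5 + J) - J) = -28 + 7*(J*(25 + J) - J) = -28 + 7*(-J + J*(25 + J)) = -28 + (-7*J + 7*J*(25 + J)) = -28 - 7*J + 7*J*(25 + J))
(I(-87, -104) + P(-166, 148))/(-23753 - 16775) = ((67 + 85*(-104)) + (-28 + 7*148² + 168*148))/(-23753 - 16775) = ((67 - 8840) + (-28 + 7*21904 + 24864))/(-40528) = (-8773 + (-28 + 153328 + 24864))*(-1/40528) = (-8773 + 178164)*(-1/40528) = 169391*(-1/40528) = -169391/40528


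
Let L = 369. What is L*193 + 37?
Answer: 71254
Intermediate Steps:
L*193 + 37 = 369*193 + 37 = 71217 + 37 = 71254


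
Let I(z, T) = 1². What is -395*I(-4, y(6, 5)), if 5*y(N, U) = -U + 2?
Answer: -395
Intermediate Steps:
y(N, U) = ⅖ - U/5 (y(N, U) = (-U + 2)/5 = (2 - U)/5 = ⅖ - U/5)
I(z, T) = 1
-395*I(-4, y(6, 5)) = -395*1 = -395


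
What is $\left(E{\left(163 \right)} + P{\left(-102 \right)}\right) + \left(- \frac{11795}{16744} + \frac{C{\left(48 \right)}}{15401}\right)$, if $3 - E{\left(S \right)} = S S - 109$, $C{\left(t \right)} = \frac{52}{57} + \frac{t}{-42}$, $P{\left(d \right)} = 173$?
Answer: $- \frac{386354602232051}{14698837608} \approx -26285.0$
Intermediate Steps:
$C{\left(t \right)} = \frac{52}{57} - \frac{t}{42}$ ($C{\left(t \right)} = 52 \cdot \frac{1}{57} + t \left(- \frac{1}{42}\right) = \frac{52}{57} - \frac{t}{42}$)
$E{\left(S \right)} = 112 - S^{2}$ ($E{\left(S \right)} = 3 - \left(S S - 109\right) = 3 - \left(S^{2} - 109\right) = 3 - \left(-109 + S^{2}\right) = 112 - S^{2}$)
$\left(E{\left(163 \right)} + P{\left(-102 \right)}\right) + \left(- \frac{11795}{16744} + \frac{C{\left(48 \right)}}{15401}\right) = \left(\left(112 - 163^{2}\right) + 173\right) - \left(\frac{1685}{2392} - \frac{\frac{52}{57} - \frac{8}{7}}{15401}\right) = \left(\left(112 - 26569\right) + 173\right) - \left(\frac{1685}{2392} - \left(\frac{52}{57} - \frac{8}{7}\right) \frac{1}{15401}\right) = \left(\left(112 - 26569\right) + 173\right) - \frac{10354543379}{14698837608} = \left(-26457 + 173\right) - \frac{10354543379}{14698837608} = -26284 - \frac{10354543379}{14698837608} = - \frac{386354602232051}{14698837608}$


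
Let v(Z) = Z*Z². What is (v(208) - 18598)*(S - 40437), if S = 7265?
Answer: -297894976008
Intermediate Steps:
v(Z) = Z³
(v(208) - 18598)*(S - 40437) = (208³ - 18598)*(7265 - 40437) = (8998912 - 18598)*(-33172) = 8980314*(-33172) = -297894976008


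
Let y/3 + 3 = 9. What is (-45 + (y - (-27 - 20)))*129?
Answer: 2580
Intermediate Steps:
y = 18 (y = -9 + 3*9 = -9 + 27 = 18)
(-45 + (y - (-27 - 20)))*129 = (-45 + (18 - (-27 - 20)))*129 = (-45 + (18 - 1*(-47)))*129 = (-45 + (18 + 47))*129 = (-45 + 65)*129 = 20*129 = 2580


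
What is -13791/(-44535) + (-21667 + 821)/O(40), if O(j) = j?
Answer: -30927499/59380 ≈ -520.84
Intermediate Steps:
-13791/(-44535) + (-21667 + 821)/O(40) = -13791/(-44535) + (-21667 + 821)/40 = -13791*(-1/44535) - 20846*1/40 = 4597/14845 - 10423/20 = -30927499/59380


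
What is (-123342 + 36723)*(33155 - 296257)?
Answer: 22789632138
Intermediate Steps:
(-123342 + 36723)*(33155 - 296257) = -86619*(-263102) = 22789632138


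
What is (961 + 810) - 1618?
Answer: 153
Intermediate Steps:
(961 + 810) - 1618 = 1771 - 1618 = 153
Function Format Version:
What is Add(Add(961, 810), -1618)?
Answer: 153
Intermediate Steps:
Add(Add(961, 810), -1618) = Add(1771, -1618) = 153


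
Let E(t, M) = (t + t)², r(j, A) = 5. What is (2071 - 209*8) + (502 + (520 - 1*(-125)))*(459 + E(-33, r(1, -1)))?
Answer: 5523204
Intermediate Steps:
E(t, M) = 4*t² (E(t, M) = (2*t)² = 4*t²)
(2071 - 209*8) + (502 + (520 - 1*(-125)))*(459 + E(-33, r(1, -1))) = (2071 - 209*8) + (502 + (520 - 1*(-125)))*(459 + 4*(-33)²) = (2071 - 1672) + (502 + (520 + 125))*(459 + 4*1089) = 399 + (502 + 645)*(459 + 4356) = 399 + 1147*4815 = 399 + 5522805 = 5523204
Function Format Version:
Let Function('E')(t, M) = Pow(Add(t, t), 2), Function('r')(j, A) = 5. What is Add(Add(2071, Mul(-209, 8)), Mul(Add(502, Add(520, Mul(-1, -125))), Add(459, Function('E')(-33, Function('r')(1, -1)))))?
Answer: 5523204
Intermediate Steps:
Function('E')(t, M) = Mul(4, Pow(t, 2)) (Function('E')(t, M) = Pow(Mul(2, t), 2) = Mul(4, Pow(t, 2)))
Add(Add(2071, Mul(-209, 8)), Mul(Add(502, Add(520, Mul(-1, -125))), Add(459, Function('E')(-33, Function('r')(1, -1))))) = Add(Add(2071, Mul(-209, 8)), Mul(Add(502, Add(520, Mul(-1, -125))), Add(459, Mul(4, Pow(-33, 2))))) = Add(Add(2071, -1672), Mul(Add(502, Add(520, 125)), Add(459, Mul(4, 1089)))) = Add(399, Mul(Add(502, 645), Add(459, 4356))) = Add(399, Mul(1147, 4815)) = Add(399, 5522805) = 5523204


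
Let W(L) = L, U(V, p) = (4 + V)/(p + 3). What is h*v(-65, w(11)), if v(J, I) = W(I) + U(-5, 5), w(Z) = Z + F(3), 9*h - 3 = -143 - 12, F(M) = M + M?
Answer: -285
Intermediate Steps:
U(V, p) = (4 + V)/(3 + p)
F(M) = 2*M
h = -152/9 (h = 1/3 + (-143 - 12)/9 = 1/3 + (1/9)*(-155) = 1/3 - 155/9 = -152/9 ≈ -16.889)
w(Z) = 6 + Z (w(Z) = Z + 2*3 = Z + 6 = 6 + Z)
v(J, I) = -1/8 + I (v(J, I) = I + (4 - 5)/(3 + 5) = I - 1/8 = -1/8 + I)
h*v(-65, w(11)) = -152*(-1/8 + (6 + 11))/9 = -152*(-1/8 + 17)/9 = -152/9*135/8 = -285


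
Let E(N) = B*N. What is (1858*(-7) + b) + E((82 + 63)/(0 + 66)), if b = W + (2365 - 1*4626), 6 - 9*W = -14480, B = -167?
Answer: -2776819/198 ≈ -14024.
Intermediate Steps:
W = 14486/9 (W = 2/3 - 1/9*(-14480) = 2/3 + 14480/9 = 14486/9 ≈ 1609.6)
b = -5863/9 (b = 14486/9 + (2365 - 1*4626) = 14486/9 + (2365 - 4626) = 14486/9 - 2261 = -5863/9 ≈ -651.44)
E(N) = -167*N
(1858*(-7) + b) + E((82 + 63)/(0 + 66)) = (1858*(-7) - 5863/9) - 167*(82 + 63)/(0 + 66) = (-13006 - 5863/9) - 24215/66 = -122917/9 - 24215/66 = -2776819/198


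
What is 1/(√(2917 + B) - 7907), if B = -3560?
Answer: -7907/62521292 - I*√643/62521292 ≈ -0.00012647 - 4.0558e-7*I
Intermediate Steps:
1/(√(2917 + B) - 7907) = 1/(√(2917 - 3560) - 7907) = 1/(√(-643) - 7907) = 1/(I*√643 - 7907) = 1/(-7907 + I*√643)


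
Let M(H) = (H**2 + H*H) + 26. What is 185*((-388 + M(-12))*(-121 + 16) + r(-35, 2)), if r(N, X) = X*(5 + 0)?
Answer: 1439300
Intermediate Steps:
r(N, X) = 5*X (r(N, X) = X*5 = 5*X)
M(H) = 26 + 2*H**2 (M(H) = (H**2 + H**2) + 26 = 2*H**2 + 26 = 26 + 2*H**2)
185*((-388 + M(-12))*(-121 + 16) + r(-35, 2)) = 185*((-388 + (26 + 2*(-12)**2))*(-121 + 16) + 5*2) = 185*((-388 + (26 + 2*144))*(-105) + 10) = 185*((-388 + (26 + 288))*(-105) + 10) = 185*((-388 + 314)*(-105) + 10) = 185*(-74*(-105) + 10) = 185*(7770 + 10) = 185*7780 = 1439300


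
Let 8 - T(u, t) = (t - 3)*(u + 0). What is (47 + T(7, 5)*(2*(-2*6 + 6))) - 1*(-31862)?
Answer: 31981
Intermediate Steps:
T(u, t) = 8 - u*(-3 + t) (T(u, t) = 8 - (t - 3)*(u + 0) = 8 - (-3 + t)*u = 8 - u*(-3 + t))
(47 + T(7, 5)*(2*(-2*6 + 6))) - 1*(-31862) = (47 + (8 + 3*7 - 1*5*7)*(2*(-2*6 + 6))) - 1*(-31862) = (47 + (8 + 21 - 35)*(2*(-12 + 6))) + 31862 = (47 - 12*(-6)) + 31862 = (47 - 6*(-12)) + 31862 = (47 + 72) + 31862 = 119 + 31862 = 31981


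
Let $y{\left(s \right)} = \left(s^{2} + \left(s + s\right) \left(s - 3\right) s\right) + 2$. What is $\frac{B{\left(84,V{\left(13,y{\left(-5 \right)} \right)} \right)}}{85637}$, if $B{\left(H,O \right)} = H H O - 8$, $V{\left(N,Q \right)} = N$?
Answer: $\frac{91720}{85637} \approx 1.071$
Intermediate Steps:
$y{\left(s \right)} = 2 + s^{2} + 2 s^{2} \left(-3 + s\right)$ ($y{\left(s \right)} = \left(s^{2} + 2 s \left(-3 + s\right) s\right) + 2 = \left(s^{2} + 2 s^{2} \left(-3 + s\right)\right) + 2 = 2 + s^{2} + 2 s^{2} \left(-3 + s\right)$)
$B{\left(H,O \right)} = -8 + O H^{2}$ ($B{\left(H,O \right)} = H^{2} O - 8 = O H^{2} - 8 = -8 + O H^{2}$)
$\frac{B{\left(84,V{\left(13,y{\left(-5 \right)} \right)} \right)}}{85637} = \frac{-8 + 13 \cdot 84^{2}}{85637} = \left(-8 + 13 \cdot 7056\right) \frac{1}{85637} = \left(-8 + 91728\right) \frac{1}{85637} = 91720 \cdot \frac{1}{85637} = \frac{91720}{85637}$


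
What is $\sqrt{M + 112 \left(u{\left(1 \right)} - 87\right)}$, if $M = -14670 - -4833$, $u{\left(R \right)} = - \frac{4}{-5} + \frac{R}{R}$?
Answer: $\frac{i \sqrt{484485}}{5} \approx 139.21 i$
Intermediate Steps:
$u{\left(R \right)} = \frac{9}{5}$ ($u{\left(R \right)} = \left(-4\right) \left(- \frac{1}{5}\right) + 1 = \frac{4}{5} + 1 = \frac{9}{5}$)
$M = -9837$ ($M = -14670 + 4833 = -9837$)
$\sqrt{M + 112 \left(u{\left(1 \right)} - 87\right)} = \sqrt{-9837 + 112 \left(\frac{9}{5} - 87\right)} = \sqrt{-9837 + 112 \left(- \frac{426}{5}\right)} = \sqrt{-9837 - \frac{47712}{5}} = \sqrt{- \frac{96897}{5}} = \frac{i \sqrt{484485}}{5}$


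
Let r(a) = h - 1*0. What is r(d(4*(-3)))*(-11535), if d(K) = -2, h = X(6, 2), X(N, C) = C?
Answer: -23070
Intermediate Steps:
h = 2
r(a) = 2 (r(a) = 2 - 1*0 = 2 + 0 = 2)
r(d(4*(-3)))*(-11535) = 2*(-11535) = -23070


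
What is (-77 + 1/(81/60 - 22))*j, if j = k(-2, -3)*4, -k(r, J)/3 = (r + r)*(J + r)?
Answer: 7637040/413 ≈ 18492.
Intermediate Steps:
k(r, J) = -6*r*(J + r) (k(r, J) = -3*(r + r)*(J + r) = -3*2*r*(J + r) = -6*r*(J + r))
j = -240 (j = -6*(-2)*(-3 - 2)*4 = -6*(-2)*(-5)*4 = -60*4 = -240)
(-77 + 1/(81/60 - 22))*j = (-77 + 1/(81/60 - 22))*(-240) = (-77 + 1/(81*(1/60) - 22))*(-240) = (-77 + 1/(27/20 - 22))*(-240) = (-77 + 1/(-413/20))*(-240) = (-77 - 20/413)*(-240) = -31821/413*(-240) = 7637040/413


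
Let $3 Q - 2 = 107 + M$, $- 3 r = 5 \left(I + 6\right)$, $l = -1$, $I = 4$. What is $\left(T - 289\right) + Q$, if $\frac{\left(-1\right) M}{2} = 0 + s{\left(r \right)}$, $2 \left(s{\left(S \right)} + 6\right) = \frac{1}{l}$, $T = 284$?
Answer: $\frac{107}{3} \approx 35.667$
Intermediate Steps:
$r = - \frac{50}{3}$ ($r = - \frac{5 \left(4 + 6\right)}{3} = - \frac{5 \cdot 10}{3} = \left(- \frac{1}{3}\right) 50 = - \frac{50}{3} \approx -16.667$)
$s{\left(S \right)} = - \frac{13}{2}$ ($s{\left(S \right)} = -6 + \frac{1}{2 \left(-1\right)} = -6 + \frac{1}{2} \left(-1\right) = -6 - \frac{1}{2} = - \frac{13}{2}$)
$M = 13$ ($M = - 2 \left(0 - \frac{13}{2}\right) = \left(-2\right) \left(- \frac{13}{2}\right) = 13$)
$Q = \frac{122}{3}$ ($Q = \frac{2}{3} + \frac{107 + 13}{3} = \frac{2}{3} + \frac{1}{3} \cdot 120 = \frac{2}{3} + 40 = \frac{122}{3} \approx 40.667$)
$\left(T - 289\right) + Q = \left(284 - 289\right) + \frac{122}{3} = -5 + \frac{122}{3} = \frac{107}{3}$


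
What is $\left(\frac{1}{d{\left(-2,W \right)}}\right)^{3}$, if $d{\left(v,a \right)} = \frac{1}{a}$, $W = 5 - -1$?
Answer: $216$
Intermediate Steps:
$W = 6$ ($W = 5 + 1 = 6$)
$\left(\frac{1}{d{\left(-2,W \right)}}\right)^{3} = \left(\frac{1}{\frac{1}{6}}\right)^{3} = 6^{3} = 216$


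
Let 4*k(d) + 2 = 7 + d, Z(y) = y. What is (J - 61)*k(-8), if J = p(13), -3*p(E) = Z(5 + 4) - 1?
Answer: 191/4 ≈ 47.750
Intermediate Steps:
k(d) = 5/4 + d/4 (k(d) = -1/2 + (7 + d)/4 = -1/2 + (7/4 + d/4) = 5/4 + d/4)
p(E) = -8/3 (p(E) = -((5 + 4) - 1)/3 = -(9 - 1)/3 = -1/3*8 = -8/3)
J = -8/3 ≈ -2.6667
(J - 61)*k(-8) = (-8/3 - 61)*(5/4 + (1/4)*(-8)) = -191*(5/4 - 2)/3 = -191/3*(-3/4) = 191/4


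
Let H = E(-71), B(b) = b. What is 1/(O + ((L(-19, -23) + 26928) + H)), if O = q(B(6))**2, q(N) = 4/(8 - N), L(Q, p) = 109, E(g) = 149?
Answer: 1/27190 ≈ 3.6778e-5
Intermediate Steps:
H = 149
O = 4 (O = (-4/(-8 + 6))**2 = (-4/(-2))**2 = (-4*(-1/2))**2 = 2**2 = 4)
1/(O + ((L(-19, -23) + 26928) + H)) = 1/(4 + ((109 + 26928) + 149)) = 1/(4 + (27037 + 149)) = 1/(4 + 27186) = 1/27190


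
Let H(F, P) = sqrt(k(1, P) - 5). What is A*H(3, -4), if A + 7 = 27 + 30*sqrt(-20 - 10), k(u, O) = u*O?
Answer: -90*sqrt(30) + 60*I ≈ -492.95 + 60.0*I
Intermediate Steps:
k(u, O) = O*u
H(F, P) = sqrt(-5 + P) (H(F, P) = sqrt(P*1 - 5) = sqrt(P - 5) = sqrt(-5 + P))
A = 20 + 30*I*sqrt(30) (A = -7 + (27 + 30*sqrt(-20 - 10)) = -7 + (27 + 30*sqrt(-30)) = -7 + (27 + 30*(I*sqrt(30))) = -7 + (27 + 30*I*sqrt(30)) = 20 + 30*I*sqrt(30) ≈ 20.0 + 164.32*I)
A*H(3, -4) = (20 + 30*I*sqrt(30))*sqrt(-5 - 4) = (20 + 30*I*sqrt(30))*sqrt(-9) = (20 + 30*I*sqrt(30))*(3*I) = 3*I*(20 + 30*I*sqrt(30))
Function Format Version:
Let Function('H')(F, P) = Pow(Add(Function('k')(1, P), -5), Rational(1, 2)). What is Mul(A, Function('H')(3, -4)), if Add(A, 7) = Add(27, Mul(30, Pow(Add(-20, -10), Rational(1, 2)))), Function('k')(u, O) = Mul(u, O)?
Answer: Add(Mul(-90, Pow(30, Rational(1, 2))), Mul(60, I)) ≈ Add(-492.95, Mul(60.000, I))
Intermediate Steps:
Function('k')(u, O) = Mul(O, u)
Function('H')(F, P) = Pow(Add(-5, P), Rational(1, 2)) (Function('H')(F, P) = Pow(Add(Mul(P, 1), -5), Rational(1, 2)) = Pow(Add(P, -5), Rational(1, 2)) = Pow(Add(-5, P), Rational(1, 2)))
A = Add(20, Mul(30, I, Pow(30, Rational(1, 2)))) (A = Add(-7, Add(27, Mul(30, Pow(Add(-20, -10), Rational(1, 2))))) = Add(-7, Add(27, Mul(30, Pow(-30, Rational(1, 2))))) = Add(-7, Add(27, Mul(30, Mul(I, Pow(30, Rational(1, 2)))))) = Add(-7, Add(27, Mul(30, I, Pow(30, Rational(1, 2))))) = Add(20, Mul(30, I, Pow(30, Rational(1, 2)))) ≈ Add(20.000, Mul(164.32, I)))
Mul(A, Function('H')(3, -4)) = Mul(Add(20, Mul(30, I, Pow(30, Rational(1, 2)))), Pow(Add(-5, -4), Rational(1, 2))) = Mul(Add(20, Mul(30, I, Pow(30, Rational(1, 2)))), Pow(-9, Rational(1, 2))) = Mul(Add(20, Mul(30, I, Pow(30, Rational(1, 2)))), Mul(3, I)) = Mul(3, I, Add(20, Mul(30, I, Pow(30, Rational(1, 2)))))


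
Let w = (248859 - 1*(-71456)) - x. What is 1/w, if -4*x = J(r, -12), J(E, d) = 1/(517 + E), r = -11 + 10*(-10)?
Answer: 1624/520191561 ≈ 3.1219e-6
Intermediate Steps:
r = -111 (r = -11 - 100 = -111)
x = -1/1624 (x = -1/(4*(517 - 111)) = -1/4/406 = -1/4*1/406 = -1/1624 ≈ -0.00061576)
w = 520191561/1624 (w = (248859 - 1*(-71456)) - 1*(-1/1624) = (248859 + 71456) + 1/1624 = 320315 + 1/1624 = 520191561/1624 ≈ 3.2032e+5)
1/w = 1/(520191561/1624) = 1624/520191561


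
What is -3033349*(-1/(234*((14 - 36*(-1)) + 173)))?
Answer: 3033349/52182 ≈ 58.130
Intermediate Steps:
-3033349*(-1/(234*((14 - 36*(-1)) + 173))) = -3033349*(-1/(234*((14 + 36) + 173))) = -3033349*(-1/(234*(50 + 173))) = -3033349/(223*(-234)) = -3033349/(-52182) = -3033349*(-1/52182) = 3033349/52182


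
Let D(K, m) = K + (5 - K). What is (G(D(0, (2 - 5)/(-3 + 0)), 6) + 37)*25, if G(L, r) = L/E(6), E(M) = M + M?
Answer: 11225/12 ≈ 935.42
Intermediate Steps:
E(M) = 2*M
D(K, m) = 5
G(L, r) = L/12 (G(L, r) = L/((2*6)) = L/12)
(G(D(0, (2 - 5)/(-3 + 0)), 6) + 37)*25 = ((1/12)*5 + 37)*25 = (5/12 + 37)*25 = (449/12)*25 = 11225/12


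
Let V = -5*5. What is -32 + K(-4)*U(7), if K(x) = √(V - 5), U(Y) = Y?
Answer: -32 + 7*I*√30 ≈ -32.0 + 38.341*I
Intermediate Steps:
V = -25
K(x) = I*√30 (K(x) = √(-25 - 5) = √(-30) = I*√30)
-32 + K(-4)*U(7) = -32 + (I*√30)*7 = -32 + 7*I*√30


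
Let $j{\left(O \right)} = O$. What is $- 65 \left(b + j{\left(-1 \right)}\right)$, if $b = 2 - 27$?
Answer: $1690$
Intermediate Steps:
$b = -25$ ($b = 2 - 27 = -25$)
$- 65 \left(b + j{\left(-1 \right)}\right) = - 65 \left(-25 - 1\right) = \left(-65\right) \left(-26\right) = 1690$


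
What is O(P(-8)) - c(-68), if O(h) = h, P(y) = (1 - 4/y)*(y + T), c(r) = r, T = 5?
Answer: 127/2 ≈ 63.500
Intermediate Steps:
P(y) = (1 - 4/y)*(5 + y) (P(y) = (1 - 4/y)*(y + 5) = (1 - 4/y)*(5 + y))
O(P(-8)) - c(-68) = (1 - 8 - 20/(-8)) - 1*(-68) = (1 - 8 - 20*(-⅛)) + 68 = (1 - 8 + 5/2) + 68 = -9/2 + 68 = 127/2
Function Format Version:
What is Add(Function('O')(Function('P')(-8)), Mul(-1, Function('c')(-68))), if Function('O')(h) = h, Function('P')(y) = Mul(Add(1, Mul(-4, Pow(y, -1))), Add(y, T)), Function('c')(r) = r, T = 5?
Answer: Rational(127, 2) ≈ 63.500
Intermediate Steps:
Function('P')(y) = Mul(Add(1, Mul(-4, Pow(y, -1))), Add(5, y)) (Function('P')(y) = Mul(Add(1, Mul(-4, Pow(y, -1))), Add(y, 5)) = Mul(Add(1, Mul(-4, Pow(y, -1))), Add(5, y)))
Add(Function('O')(Function('P')(-8)), Mul(-1, Function('c')(-68))) = Add(Add(1, -8, Mul(-20, Pow(-8, -1))), Mul(-1, -68)) = Add(Add(1, -8, Mul(-20, Rational(-1, 8))), 68) = Add(Add(1, -8, Rational(5, 2)), 68) = Add(Rational(-9, 2), 68) = Rational(127, 2)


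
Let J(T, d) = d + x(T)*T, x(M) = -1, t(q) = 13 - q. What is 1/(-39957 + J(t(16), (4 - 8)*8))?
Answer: -1/39986 ≈ -2.5009e-5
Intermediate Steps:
J(T, d) = d - T
1/(-39957 + J(t(16), (4 - 8)*8)) = 1/(-39957 + ((4 - 8)*8 - (13 - 1*16))) = 1/(-39957 + (-4*8 - (13 - 16))) = 1/(-39957 + (-32 - 1*(-3))) = 1/(-39957 + (-32 + 3)) = 1/(-39957 - 29) = 1/(-39986) = -1/39986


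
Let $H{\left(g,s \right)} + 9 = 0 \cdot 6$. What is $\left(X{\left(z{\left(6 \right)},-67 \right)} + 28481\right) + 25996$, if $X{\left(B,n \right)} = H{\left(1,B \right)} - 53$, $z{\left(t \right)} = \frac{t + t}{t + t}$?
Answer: $54415$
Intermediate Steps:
$H{\left(g,s \right)} = -9$ ($H{\left(g,s \right)} = -9 + 0 \cdot 6 = -9 + 0 = -9$)
$z{\left(t \right)} = 1$ ($z{\left(t \right)} = \frac{2 t}{2 t} = 2 t \frac{1}{2 t} = 1$)
$X{\left(B,n \right)} = -62$ ($X{\left(B,n \right)} = -9 - 53 = -62$)
$\left(X{\left(z{\left(6 \right)},-67 \right)} + 28481\right) + 25996 = \left(-62 + 28481\right) + 25996 = 28419 + 25996 = 54415$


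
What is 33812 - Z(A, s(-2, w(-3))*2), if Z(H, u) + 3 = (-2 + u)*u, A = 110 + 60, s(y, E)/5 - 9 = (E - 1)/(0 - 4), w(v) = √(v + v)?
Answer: 101925/4 + 915*I*√6/2 ≈ 25481.0 + 1120.6*I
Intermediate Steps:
w(v) = √2*√v (w(v) = √(2*v) = √2*√v)
s(y, E) = 185/4 - 5*E/4 (s(y, E) = 45 + 5*((E - 1)/(0 - 4)) = 45 + 5*((-1 + E)/(-4)) = 45 + 5*((-1 + E)*(-¼)) = 45 + 5*(¼ - E/4) = 45 + (5/4 - 5*E/4) = 185/4 - 5*E/4)
A = 170
Z(H, u) = -3 + u*(-2 + u) (Z(H, u) = -3 + (-2 + u)*u = -3 + u*(-2 + u))
33812 - Z(A, s(-2, w(-3))*2) = 33812 - (-3 + ((185/4 - 5*√2*√(-3)/4)*2)² - 2*(185/4 - 5*√2*√(-3)/4)*2) = 33812 - (-3 + ((185/4 - 5*√2*I*√3/4)*2)² - 2*(185/4 - 5*√2*I*√3/4)*2) = 33812 - (-3 + ((185/4 - 5*I*√6/4)*2)² - 2*(185/4 - 5*I*√6/4)*2) = 33812 - (-3 + (185/2 - 5*I*√6/2)² - 2*(185/2 - 5*I*√6/2)) = 33812 - (-3 + (185/2 - 5*I*√6/2)² + (-185 + 5*I*√6)) = 33812 - (-188 + (185/2 - 5*I*√6/2)² + 5*I*√6) = 33812 + (188 - (185/2 - 5*I*√6/2)² - 5*I*√6) = 34000 - (185/2 - 5*I*√6/2)² - 5*I*√6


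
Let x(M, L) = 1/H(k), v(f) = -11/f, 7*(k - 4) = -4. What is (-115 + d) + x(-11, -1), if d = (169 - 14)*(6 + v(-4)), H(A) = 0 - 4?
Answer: 1241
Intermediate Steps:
k = 24/7 (k = 4 + (⅐)*(-4) = 4 - 4/7 = 24/7 ≈ 3.4286)
H(A) = -4
d = 5425/4 (d = (169 - 14)*(6 - 11/(-4)) = 155*(6 - 11*(-¼)) = 155*(6 + 11/4) = 155*(35/4) = 5425/4 ≈ 1356.3)
x(M, L) = -¼ (x(M, L) = 1/(-4) = -¼)
(-115 + d) + x(-11, -1) = (-115 + 5425/4) - ¼ = 4965/4 - ¼ = 1241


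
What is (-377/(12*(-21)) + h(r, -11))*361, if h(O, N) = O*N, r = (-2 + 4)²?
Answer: -3866671/252 ≈ -15344.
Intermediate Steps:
r = 4 (r = 2² = 4)
h(O, N) = N*O
(-377/(12*(-21)) + h(r, -11))*361 = (-377/(12*(-21)) - 11*4)*361 = (-377/(-252) - 44)*361 = (-377*(-1/252) - 44)*361 = (377/252 - 44)*361 = -10711/252*361 = -3866671/252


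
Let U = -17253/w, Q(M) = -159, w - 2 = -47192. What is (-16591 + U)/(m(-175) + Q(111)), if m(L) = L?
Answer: 260970679/5253820 ≈ 49.673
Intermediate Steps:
w = -47190 (w = 2 - 47192 = -47190)
U = 5751/15730 (U = -17253/(-47190) = -17253*(-1/47190) = 5751/15730 ≈ 0.36561)
(-16591 + U)/(m(-175) + Q(111)) = (-16591 + 5751/15730)/(-175 - 159) = -260970679/15730/(-334) = -260970679/15730*(-1/334) = 260970679/5253820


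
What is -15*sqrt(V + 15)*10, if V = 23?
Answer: -150*sqrt(38) ≈ -924.66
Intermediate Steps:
-15*sqrt(V + 15)*10 = -15*sqrt(23 + 15)*10 = -15*sqrt(38)*10 = -150*sqrt(38)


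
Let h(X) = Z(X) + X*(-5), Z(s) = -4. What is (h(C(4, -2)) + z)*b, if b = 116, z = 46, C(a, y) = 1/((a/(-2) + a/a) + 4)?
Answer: 14036/3 ≈ 4678.7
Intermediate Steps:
C(a, y) = 1/(5 - a/2) (C(a, y) = 1/((a*(-½) + 1) + 4) = 1/((-a/2 + 1) + 4) = 1/((1 - a/2) + 4) = 1/(5 - a/2))
h(X) = -4 - 5*X (h(X) = -4 + X*(-5) = -4 - 5*X)
(h(C(4, -2)) + z)*b = ((-4 - (-10)/(-10 + 4)) + 46)*116 = ((-4 - (-10)/(-6)) + 46)*116 = ((-4 - (-10)*(-1)/6) + 46)*116 = ((-4 - 5*⅓) + 46)*116 = ((-4 - 5/3) + 46)*116 = (-17/3 + 46)*116 = (121/3)*116 = 14036/3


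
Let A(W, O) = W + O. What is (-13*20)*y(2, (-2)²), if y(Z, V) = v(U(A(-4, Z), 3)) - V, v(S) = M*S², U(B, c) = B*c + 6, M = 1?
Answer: 1040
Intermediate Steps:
A(W, O) = O + W
U(B, c) = 6 + B*c
v(S) = S² (v(S) = 1*S² = S²)
y(Z, V) = (-6 + 3*Z)² - V (y(Z, V) = (6 + (Z - 4)*3)² - V = (6 + (-4 + Z)*3)² - V = (6 + (-12 + 3*Z))² - V = (-6 + 3*Z)² - V)
(-13*20)*y(2, (-2)²) = (-13*20)*(-1*(-2)² + 9*(-2 + 2)²) = -260*(-1*4 + 9*0²) = -260*(-4 + 9*0) = -260*(-4 + 0) = -260*(-4) = 1040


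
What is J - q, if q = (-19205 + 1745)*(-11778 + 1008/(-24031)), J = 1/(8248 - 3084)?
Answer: -3645670155898487/17728012 ≈ -2.0564e+8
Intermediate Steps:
J = 1/5164 ≈ 0.00019365
q = 705977954280/3433 (q = -17460*(-11778 + 1008*(-1/24031)) = -17460*(-11778 - 144/3433) = -17460*(-40434018/3433) = 705977954280/3433 ≈ 2.0564e+8)
J - q = 1/5164 - 1*705977954280/3433 = 1/5164 - 705977954280/3433 = -3645670155898487/17728012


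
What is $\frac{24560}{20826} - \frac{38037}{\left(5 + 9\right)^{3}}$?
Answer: $- \frac{362382961}{28573272} \approx -12.683$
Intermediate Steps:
$\frac{24560}{20826} - \frac{38037}{\left(5 + 9\right)^{3}} = 24560 \cdot \frac{1}{20826} - \frac{38037}{14^{3}} = \frac{12280}{10413} - \frac{38037}{2744} = - \frac{362382961}{28573272}$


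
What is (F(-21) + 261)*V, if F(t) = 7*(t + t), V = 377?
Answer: -12441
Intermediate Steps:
F(t) = 14*t (F(t) = 7*(2*t) = 14*t)
(F(-21) + 261)*V = (14*(-21) + 261)*377 = (-294 + 261)*377 = -33*377 = -12441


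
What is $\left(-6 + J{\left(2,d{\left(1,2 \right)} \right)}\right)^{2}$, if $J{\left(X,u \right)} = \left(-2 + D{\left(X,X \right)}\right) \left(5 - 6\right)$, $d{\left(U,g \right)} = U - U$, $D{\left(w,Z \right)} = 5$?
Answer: $81$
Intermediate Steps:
$d{\left(U,g \right)} = 0$
$J{\left(X,u \right)} = -3$ ($J{\left(X,u \right)} = \left(-2 + 5\right) \left(5 - 6\right) = 3 \left(-1\right) = -3$)
$\left(-6 + J{\left(2,d{\left(1,2 \right)} \right)}\right)^{2} = \left(-6 - 3\right)^{2} = \left(-9\right)^{2} = 81$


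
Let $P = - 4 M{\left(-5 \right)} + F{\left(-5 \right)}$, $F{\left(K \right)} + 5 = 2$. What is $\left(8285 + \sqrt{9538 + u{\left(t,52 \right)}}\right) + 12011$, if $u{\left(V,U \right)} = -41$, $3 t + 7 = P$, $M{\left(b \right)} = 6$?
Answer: $20296 + \sqrt{9497} \approx 20393.0$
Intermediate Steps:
$F{\left(K \right)} = -3$ ($F{\left(K \right)} = -5 + 2 = -3$)
$P = -27$ ($P = \left(-4\right) 6 - 3 = -24 - 3 = -27$)
$t = - \frac{34}{3}$ ($t = - \frac{7}{3} + \frac{1}{3} \left(-27\right) = - \frac{7}{3} - 9 = - \frac{34}{3} \approx -11.333$)
$\left(8285 + \sqrt{9538 + u{\left(t,52 \right)}}\right) + 12011 = \left(8285 + \sqrt{9538 - 41}\right) + 12011 = \left(8285 + \sqrt{9497}\right) + 12011 = 20296 + \sqrt{9497}$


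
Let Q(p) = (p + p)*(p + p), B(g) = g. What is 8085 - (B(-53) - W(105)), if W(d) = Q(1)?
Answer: 8142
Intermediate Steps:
Q(p) = 4*p² (Q(p) = (2*p)*(2*p) = 4*p²)
W(d) = 4 (W(d) = 4*1² = 4*1 = 4)
8085 - (B(-53) - W(105)) = 8085 - (-53 - 1*4) = 8085 - (-53 - 4) = 8085 - 1*(-57) = 8085 + 57 = 8142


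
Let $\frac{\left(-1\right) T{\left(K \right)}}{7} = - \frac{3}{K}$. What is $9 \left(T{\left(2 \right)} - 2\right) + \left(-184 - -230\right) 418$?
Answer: $\frac{38609}{2} \approx 19305.0$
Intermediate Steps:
$T{\left(K \right)} = \frac{21}{K}$ ($T{\left(K \right)} = - 7 \left(- \frac{3}{K}\right) = \frac{21}{K}$)
$9 \left(T{\left(2 \right)} - 2\right) + \left(-184 - -230\right) 418 = 9 \left(\frac{21}{2} - 2\right) + \left(-184 - -230\right) 418 = 9 \left(21 \cdot \frac{1}{2} - 2\right) + \left(-184 + 230\right) 418 = 9 \left(\frac{21}{2} - 2\right) + 46 \cdot 418 = 9 \cdot \frac{17}{2} + 19228 = \frac{153}{2} + 19228 = \frac{38609}{2}$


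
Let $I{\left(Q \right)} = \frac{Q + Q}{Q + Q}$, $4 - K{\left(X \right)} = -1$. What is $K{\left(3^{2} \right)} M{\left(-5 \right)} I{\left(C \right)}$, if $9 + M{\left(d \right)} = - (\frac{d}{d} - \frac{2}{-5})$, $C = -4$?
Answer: $-52$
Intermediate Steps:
$K{\left(X \right)} = 5$ ($K{\left(X \right)} = 4 - -1 = 4 + 1 = 5$)
$I{\left(Q \right)} = 1$ ($I{\left(Q \right)} = \frac{2 Q}{2 Q} = 2 Q \frac{1}{2 Q} = 1$)
$M{\left(d \right)} = - \frac{52}{5}$ ($M{\left(d \right)} = -9 - \left(\frac{d}{d} - \frac{2}{-5}\right) = -9 - \left(1 - - \frac{2}{5}\right) = -9 - \left(1 + \frac{2}{5}\right) = -9 - \frac{7}{5} = - \frac{52}{5}$)
$K{\left(3^{2} \right)} M{\left(-5 \right)} I{\left(C \right)} = 5 \left(- \frac{52}{5}\right) 1 = \left(-52\right) 1 = -52$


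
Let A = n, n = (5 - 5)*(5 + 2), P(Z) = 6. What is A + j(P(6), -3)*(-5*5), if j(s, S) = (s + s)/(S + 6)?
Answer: -100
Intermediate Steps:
n = 0 (n = 0*7 = 0)
A = 0
j(s, S) = 2*s/(6 + S) (j(s, S) = (2*s)/(6 + S) = 2*s/(6 + S))
A + j(P(6), -3)*(-5*5) = 0 + (2*6/(6 - 3))*(-5*5) = 0 + (2*6/3)*(-25) = 0 + (2*6*(⅓))*(-25) = 0 + 4*(-25) = 0 - 100 = -100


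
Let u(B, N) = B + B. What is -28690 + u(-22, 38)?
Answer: -28734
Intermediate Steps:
u(B, N) = 2*B
-28690 + u(-22, 38) = -28690 + 2*(-22) = -28690 - 44 = -28734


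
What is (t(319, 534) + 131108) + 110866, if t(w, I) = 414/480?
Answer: 19357989/80 ≈ 2.4197e+5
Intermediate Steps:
t(w, I) = 69/80 (t(w, I) = 414*(1/480) = 69/80)
(t(319, 534) + 131108) + 110866 = (69/80 + 131108) + 110866 = 10488709/80 + 110866 = 19357989/80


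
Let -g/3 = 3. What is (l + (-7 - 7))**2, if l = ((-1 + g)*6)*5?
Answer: 98596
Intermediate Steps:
g = -9 (g = -3*3 = -9)
l = -300 (l = ((-1 - 9)*6)*5 = -10*6*5 = -60*5 = -300)
(l + (-7 - 7))**2 = (-300 + (-7 - 7))**2 = (-300 - 14)**2 = (-314)**2 = 98596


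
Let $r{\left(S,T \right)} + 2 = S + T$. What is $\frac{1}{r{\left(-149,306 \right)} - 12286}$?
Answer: $- \frac{1}{12131} \approx -8.2433 \cdot 10^{-5}$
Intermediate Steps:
$r{\left(S,T \right)} = -2 + S + T$ ($r{\left(S,T \right)} = -2 + \left(S + T\right) = -2 + S + T$)
$\frac{1}{r{\left(-149,306 \right)} - 12286} = \frac{1}{\left(-2 - 149 + 306\right) - 12286} = \frac{1}{155 - 12286} = \frac{1}{-12131} = - \frac{1}{12131}$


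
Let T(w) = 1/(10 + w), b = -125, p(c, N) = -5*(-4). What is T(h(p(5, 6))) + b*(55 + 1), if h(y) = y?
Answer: -209999/30 ≈ -7000.0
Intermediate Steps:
p(c, N) = 20
T(h(p(5, 6))) + b*(55 + 1) = 1/(10 + 20) - 125*(55 + 1) = 1/30 - 125*56 = 1/30 - 7000 = -209999/30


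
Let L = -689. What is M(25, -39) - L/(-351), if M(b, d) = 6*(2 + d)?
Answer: -6047/27 ≈ -223.96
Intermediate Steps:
M(b, d) = 12 + 6*d
M(25, -39) - L/(-351) = (12 + 6*(-39)) - (-689)/(-351) = (12 - 234) - (-689)*(-1)/351 = -222 - 1*53/27 = -222 - 53/27 = -6047/27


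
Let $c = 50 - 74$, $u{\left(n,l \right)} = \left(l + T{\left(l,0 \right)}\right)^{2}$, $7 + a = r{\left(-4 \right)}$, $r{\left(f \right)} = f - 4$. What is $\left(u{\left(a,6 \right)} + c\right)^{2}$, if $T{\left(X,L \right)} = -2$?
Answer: $64$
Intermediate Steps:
$r{\left(f \right)} = -4 + f$
$a = -15$ ($a = -7 - 8 = -15$)
$u{\left(n,l \right)} = \left(-2 + l\right)^{2}$ ($u{\left(n,l \right)} = \left(l - 2\right)^{2} = \left(-2 + l\right)^{2}$)
$c = -24$
$\left(u{\left(a,6 \right)} + c\right)^{2} = \left(\left(-2 + 6\right)^{2} - 24\right)^{2} = \left(4^{2} - 24\right)^{2} = \left(16 - 24\right)^{2} = \left(-8\right)^{2} = 64$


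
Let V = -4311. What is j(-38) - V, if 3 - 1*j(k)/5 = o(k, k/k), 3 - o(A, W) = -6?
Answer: 4281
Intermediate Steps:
o(A, W) = 9 (o(A, W) = 3 - 1*(-6) = 3 + 6 = 9)
j(k) = -30 (j(k) = 15 - 5*9 = 15 - 45 = -30)
j(-38) - V = -30 - 1*(-4311) = -30 + 4311 = 4281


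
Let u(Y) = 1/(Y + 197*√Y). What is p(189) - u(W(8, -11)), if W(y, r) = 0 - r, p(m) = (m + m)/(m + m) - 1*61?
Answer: -2327879/38798 - 197*√11/426778 ≈ -60.002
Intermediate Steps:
p(m) = -60 (p(m) = (2*m)/((2*m)) - 61 = (2*m)*(1/(2*m)) - 61 = 1 - 61 = -60)
W(y, r) = -r
p(189) - u(W(8, -11)) = -60 - 1/(-1*(-11) + 197*√(-1*(-11))) = -60 - 1/(11 + 197*√11)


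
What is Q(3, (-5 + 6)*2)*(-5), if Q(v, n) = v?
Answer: -15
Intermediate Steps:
Q(3, (-5 + 6)*2)*(-5) = 3*(-5) = -15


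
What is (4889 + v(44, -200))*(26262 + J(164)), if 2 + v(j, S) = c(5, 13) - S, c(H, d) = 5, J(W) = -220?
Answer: 132605864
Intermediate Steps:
v(j, S) = 3 - S (v(j, S) = -2 + (5 - S) = 3 - S)
(4889 + v(44, -200))*(26262 + J(164)) = (4889 + (3 - 1*(-200)))*(26262 - 220) = (4889 + (3 + 200))*26042 = (4889 + 203)*26042 = 5092*26042 = 132605864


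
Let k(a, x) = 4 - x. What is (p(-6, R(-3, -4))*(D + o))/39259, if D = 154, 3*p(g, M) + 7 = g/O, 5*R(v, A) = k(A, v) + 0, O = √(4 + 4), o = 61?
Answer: -35/2739 - 5*√2/1826 ≈ -0.016651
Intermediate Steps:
O = 2*√2 (O = √8 = 2*√2 ≈ 2.8284)
R(v, A) = ⅘ - v/5 (R(v, A) = ((4 - v) + 0)/5 = (4 - v)/5 = ⅘ - v/5)
p(g, M) = -7/3 + g*√2/12 (p(g, M) = -7/3 + (g/((2*√2)))/3 = -7/3 + (g*(√2/4))/3 = -7/3 + (g*√2/4)/3 = -7/3 + g*√2/12)
(p(-6, R(-3, -4))*(D + o))/39259 = ((-7/3 + (1/12)*(-6)*√2)*(154 + 61))/39259 = ((-7/3 - √2/2)*215)*(1/39259) = (-1505/3 - 215*√2/2)*(1/39259) = -35/2739 - 5*√2/1826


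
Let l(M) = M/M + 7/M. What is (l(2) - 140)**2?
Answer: 73441/4 ≈ 18360.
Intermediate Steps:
l(M) = 1 + 7/M
(l(2) - 140)**2 = ((7 + 2)/2 - 140)**2 = ((1/2)*9 - 140)**2 = (9/2 - 140)**2 = (-271/2)**2 = 73441/4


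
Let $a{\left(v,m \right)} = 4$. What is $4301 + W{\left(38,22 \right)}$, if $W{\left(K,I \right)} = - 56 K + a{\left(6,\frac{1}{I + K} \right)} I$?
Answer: $2261$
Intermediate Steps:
$W{\left(K,I \right)} = - 56 K + 4 I$
$4301 + W{\left(38,22 \right)} = 4301 + \left(\left(-56\right) 38 + 4 \cdot 22\right) = 4301 + \left(-2128 + 88\right) = 4301 - 2040 = 2261$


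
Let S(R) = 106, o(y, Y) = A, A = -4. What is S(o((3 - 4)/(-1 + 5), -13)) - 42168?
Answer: -42062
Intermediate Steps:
o(y, Y) = -4
S(o((3 - 4)/(-1 + 5), -13)) - 42168 = 106 - 42168 = -42062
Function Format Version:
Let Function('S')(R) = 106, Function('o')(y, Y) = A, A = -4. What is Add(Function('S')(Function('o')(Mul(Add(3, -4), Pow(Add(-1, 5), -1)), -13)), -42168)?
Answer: -42062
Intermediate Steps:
Function('o')(y, Y) = -4
Add(Function('S')(Function('o')(Mul(Add(3, -4), Pow(Add(-1, 5), -1)), -13)), -42168) = Add(106, -42168) = -42062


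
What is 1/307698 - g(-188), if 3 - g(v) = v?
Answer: -58770317/307698 ≈ -191.00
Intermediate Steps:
g(v) = 3 - v
1/307698 - g(-188) = 1/307698 - (3 - 1*(-188)) = 1/307698 - (3 + 188) = 1/307698 - 1*191 = 1/307698 - 191 = -58770317/307698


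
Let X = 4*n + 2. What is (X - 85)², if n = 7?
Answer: 3025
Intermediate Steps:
X = 30 (X = 4*7 + 2 = 28 + 2 = 30)
(X - 85)² = (30 - 85)² = (-55)² = 3025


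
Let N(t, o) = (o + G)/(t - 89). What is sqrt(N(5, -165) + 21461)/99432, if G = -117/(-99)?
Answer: sqrt(4581137946)/45937584 ≈ 0.0014734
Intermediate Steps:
G = 13/11 (G = -117*(-1/99) = 13/11 ≈ 1.1818)
N(t, o) = (13/11 + o)/(-89 + t) (N(t, o) = (o + 13/11)/(t - 89) = (13/11 + o)/(-89 + t))
sqrt(N(5, -165) + 21461)/99432 = sqrt((13/11 - 165)/(-89 + 5) + 21461)/99432 = sqrt(-1802/11/(-84) + 21461)*(1/99432) = sqrt(-1/84*(-1802/11) + 21461)*(1/99432) = sqrt(901/462 + 21461)*(1/99432) = sqrt(9915883/462)*(1/99432) = (sqrt(4581137946)/462)*(1/99432) = sqrt(4581137946)/45937584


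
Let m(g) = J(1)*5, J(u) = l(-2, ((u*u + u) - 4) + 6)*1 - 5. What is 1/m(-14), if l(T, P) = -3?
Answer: -1/40 ≈ -0.025000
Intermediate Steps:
J(u) = -8 (J(u) = -3*1 - 5 = -3 - 5 = -8)
m(g) = -40 (m(g) = -8*5 = -40)
1/m(-14) = 1/(-40) = -1/40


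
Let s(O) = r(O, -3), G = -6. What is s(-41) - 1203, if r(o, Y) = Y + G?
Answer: -1212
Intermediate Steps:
r(o, Y) = -6 + Y (r(o, Y) = Y - 6 = -6 + Y)
s(O) = -9 (s(O) = -6 - 3 = -9)
s(-41) - 1203 = -9 - 1203 = -1212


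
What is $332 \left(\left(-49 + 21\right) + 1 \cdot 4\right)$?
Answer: $-7968$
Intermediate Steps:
$332 \left(\left(-49 + 21\right) + 1 \cdot 4\right) = 332 \left(-28 + 4\right) = 332 \left(-24\right) = -7968$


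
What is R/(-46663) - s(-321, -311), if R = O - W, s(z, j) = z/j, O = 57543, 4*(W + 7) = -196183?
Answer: -192520405/58048772 ≈ -3.3165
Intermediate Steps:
W = -196211/4 (W = -7 + (¼)*(-196183) = -7 - 196183/4 = -196211/4 ≈ -49053.)
R = 426383/4 (R = 57543 - 1*(-196211/4) = 57543 + 196211/4 = 426383/4 ≈ 1.0660e+5)
R/(-46663) - s(-321, -311) = (426383/4)/(-46663) - (-321)/(-311) = (426383/4)*(-1/46663) - (-321)*(-1)/311 = -426383/186652 - 1*321/311 = -426383/186652 - 321/311 = -192520405/58048772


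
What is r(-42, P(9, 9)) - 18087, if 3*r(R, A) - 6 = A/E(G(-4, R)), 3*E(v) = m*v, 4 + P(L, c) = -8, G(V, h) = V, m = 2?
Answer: -36167/2 ≈ -18084.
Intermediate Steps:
P(L, c) = -12 (P(L, c) = -4 - 8 = -12)
E(v) = 2*v/3 (E(v) = (2*v)/3 = 2*v/3)
r(R, A) = 2 - A/8 (r(R, A) = 2 + (A/(((2/3)*(-4))))/3 = 2 + (A/(-8/3))/3 = 2 + (A*(-3/8))/3 = 2 + (-3*A/8)/3 = 2 - A/8)
r(-42, P(9, 9)) - 18087 = (2 - 1/8*(-12)) - 18087 = (2 + 3/2) - 18087 = 7/2 - 18087 = -36167/2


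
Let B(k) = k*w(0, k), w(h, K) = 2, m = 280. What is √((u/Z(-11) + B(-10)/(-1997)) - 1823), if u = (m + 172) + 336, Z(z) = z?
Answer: I*√914250218519/21967 ≈ 43.527*I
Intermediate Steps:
B(k) = 2*k (B(k) = k*2 = 2*k)
u = 788 (u = (280 + 172) + 336 = 452 + 336 = 788)
√((u/Z(-11) + B(-10)/(-1997)) - 1823) = √((788/(-11) + (2*(-10))/(-1997)) - 1823) = √((788*(-1/11) - 20*(-1/1997)) - 1823) = √((-788/11 + 20/1997) - 1823) = √(-1573416/21967 - 1823) = √(-41619257/21967) = I*√914250218519/21967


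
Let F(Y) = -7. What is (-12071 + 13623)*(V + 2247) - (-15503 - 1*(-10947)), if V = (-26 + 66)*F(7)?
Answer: 3057340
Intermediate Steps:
V = -280 (V = (-26 + 66)*(-7) = 40*(-7) = -280)
(-12071 + 13623)*(V + 2247) - (-15503 - 1*(-10947)) = (-12071 + 13623)*(-280 + 2247) - (-15503 - 1*(-10947)) = 1552*1967 - (-15503 + 10947) = 3052784 - 1*(-4556) = 3052784 + 4556 = 3057340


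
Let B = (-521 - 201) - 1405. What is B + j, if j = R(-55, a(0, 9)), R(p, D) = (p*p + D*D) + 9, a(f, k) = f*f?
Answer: 907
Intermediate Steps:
B = -2127 (B = -722 - 1405 = -2127)
a(f, k) = f²
R(p, D) = 9 + D² + p² (R(p, D) = (p² + D²) + 9 = (D² + p²) + 9 = 9 + D² + p²)
j = 3034 (j = 9 + (0²)² + (-55)² = 9 + 0² + 3025 = 9 + 0 + 3025 = 3034)
B + j = -2127 + 3034 = 907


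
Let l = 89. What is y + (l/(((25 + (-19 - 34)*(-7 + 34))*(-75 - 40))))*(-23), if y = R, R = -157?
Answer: -1103799/7030 ≈ -157.01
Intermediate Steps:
y = -157
y + (l/(((25 + (-19 - 34)*(-7 + 34))*(-75 - 40))))*(-23) = -157 + (89/(((25 + (-19 - 34)*(-7 + 34))*(-75 - 40))))*(-23) = -157 + (89/(((25 - 53*27)*(-115))))*(-23) = -157 + (89/(((25 - 1431)*(-115))))*(-23) = -157 + (89/((-1406*(-115))))*(-23) = -157 + (89/161690)*(-23) = -157 - 89/7030 = -1103799/7030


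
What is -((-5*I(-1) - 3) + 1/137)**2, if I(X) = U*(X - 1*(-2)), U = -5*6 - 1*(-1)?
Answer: -378497025/18769 ≈ -20166.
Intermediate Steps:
U = -29 (U = -30 + 1 = -29)
I(X) = -58 - 29*X (I(X) = -29*(X - 1*(-2)) = -29*(X + 2) = -29*(2 + X) = -58 - 29*X)
-((-5*I(-1) - 3) + 1/137)**2 = -((-5*(-58 - 29*(-1)) - 3) + 1/137)**2 = -((-5*(-58 + 29) - 3) + 1/137)**2 = -((-5*(-29) - 3) + 1/137)**2 = -((145 - 3) + 1/137)**2 = -(142 + 1/137)**2 = -(19455/137)**2 = -1*378497025/18769 = -378497025/18769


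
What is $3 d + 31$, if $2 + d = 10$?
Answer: $55$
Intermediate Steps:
$d = 8$ ($d = -2 + 10 = 8$)
$3 d + 31 = 3 \cdot 8 + 31 = 24 + 31 = 55$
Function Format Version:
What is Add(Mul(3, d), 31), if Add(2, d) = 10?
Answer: 55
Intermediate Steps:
d = 8 (d = Add(-2, 10) = 8)
Add(Mul(3, d), 31) = Add(Mul(3, 8), 31) = Add(24, 31) = 55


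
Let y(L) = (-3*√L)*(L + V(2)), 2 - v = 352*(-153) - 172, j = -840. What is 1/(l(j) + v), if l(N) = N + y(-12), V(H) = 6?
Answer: 985/52392222 - I*√3/78588333 ≈ 1.88e-5 - 2.204e-8*I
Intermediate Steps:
v = 54030 (v = 2 - (352*(-153) - 172) = 2 - (-53856 - 172) = 2 - 1*(-54028) = 2 + 54028 = 54030)
y(L) = -3*√L*(6 + L) (y(L) = (-3*√L)*(L + 6) = (-3*√L)*(6 + L) = -3*√L*(6 + L))
l(N) = N + 36*I*√3 (l(N) = N + 3*√(-12)*(-6 - 1*(-12)) = N + 3*(2*I*√3)*(-6 + 12) = N + 3*(2*I*√3)*6 = N + 36*I*√3)
1/(l(j) + v) = 1/((-840 + 36*I*√3) + 54030) = 1/(53190 + 36*I*√3)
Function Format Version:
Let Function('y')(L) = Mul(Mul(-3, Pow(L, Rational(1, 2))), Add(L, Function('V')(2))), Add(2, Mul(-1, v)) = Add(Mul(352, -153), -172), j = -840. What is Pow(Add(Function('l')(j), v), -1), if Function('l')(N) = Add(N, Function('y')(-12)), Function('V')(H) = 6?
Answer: Add(Rational(985, 52392222), Mul(Rational(-1, 78588333), I, Pow(3, Rational(1, 2)))) ≈ Add(1.8800e-5, Mul(-2.2040e-8, I))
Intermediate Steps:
v = 54030 (v = Add(2, Mul(-1, Add(Mul(352, -153), -172))) = Add(2, Mul(-1, Add(-53856, -172))) = Add(2, Mul(-1, -54028)) = Add(2, 54028) = 54030)
Function('y')(L) = Mul(-3, Pow(L, Rational(1, 2)), Add(6, L)) (Function('y')(L) = Mul(Mul(-3, Pow(L, Rational(1, 2))), Add(L, 6)) = Mul(Mul(-3, Pow(L, Rational(1, 2))), Add(6, L)) = Mul(-3, Pow(L, Rational(1, 2)), Add(6, L)))
Function('l')(N) = Add(N, Mul(36, I, Pow(3, Rational(1, 2)))) (Function('l')(N) = Add(N, Mul(3, Pow(-12, Rational(1, 2)), Add(-6, Mul(-1, -12)))) = Add(N, Mul(3, Mul(2, I, Pow(3, Rational(1, 2))), Add(-6, 12))) = Add(N, Mul(3, Mul(2, I, Pow(3, Rational(1, 2))), 6)) = Add(N, Mul(36, I, Pow(3, Rational(1, 2)))))
Pow(Add(Function('l')(j), v), -1) = Pow(Add(Add(-840, Mul(36, I, Pow(3, Rational(1, 2)))), 54030), -1) = Pow(Add(53190, Mul(36, I, Pow(3, Rational(1, 2)))), -1)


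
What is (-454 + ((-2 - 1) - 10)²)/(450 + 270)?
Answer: -19/48 ≈ -0.39583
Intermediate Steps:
(-454 + ((-2 - 1) - 10)²)/(450 + 270) = (-454 + (-3 - 10)²)/720 = (-454 + (-13)²)*(1/720) = (-454 + 169)*(1/720) = -285*1/720 = -19/48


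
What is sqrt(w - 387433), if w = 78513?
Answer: 2*I*sqrt(77230) ≈ 555.81*I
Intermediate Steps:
sqrt(w - 387433) = sqrt(78513 - 387433) = sqrt(-308920) = 2*I*sqrt(77230)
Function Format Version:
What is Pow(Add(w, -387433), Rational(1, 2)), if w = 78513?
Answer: Mul(2, I, Pow(77230, Rational(1, 2))) ≈ Mul(555.81, I)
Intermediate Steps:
Pow(Add(w, -387433), Rational(1, 2)) = Pow(Add(78513, -387433), Rational(1, 2)) = Pow(-308920, Rational(1, 2)) = Mul(2, I, Pow(77230, Rational(1, 2)))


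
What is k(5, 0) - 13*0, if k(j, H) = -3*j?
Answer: -15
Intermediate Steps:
k(5, 0) - 13*0 = -3*5 - 13*0 = -15 + 0 = -15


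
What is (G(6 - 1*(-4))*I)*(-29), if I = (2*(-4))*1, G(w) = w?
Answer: 2320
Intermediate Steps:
I = -8 (I = -8*1 = -8)
(G(6 - 1*(-4))*I)*(-29) = ((6 - 1*(-4))*(-8))*(-29) = ((6 + 4)*(-8))*(-29) = (10*(-8))*(-29) = -80*(-29) = 2320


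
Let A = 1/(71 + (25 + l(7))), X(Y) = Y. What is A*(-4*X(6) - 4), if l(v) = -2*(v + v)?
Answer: -7/17 ≈ -0.41176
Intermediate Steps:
l(v) = -4*v
A = 1/68 (A = 1/(71 + (25 - 4*7)) = 1/(71 + (25 - 28)) = 1/(71 - 3) = 1/68 ≈ 0.014706)
A*(-4*X(6) - 4) = (-4*6 - 4)/68 = (-24 - 4)/68 = (1/68)*(-28) = -7/17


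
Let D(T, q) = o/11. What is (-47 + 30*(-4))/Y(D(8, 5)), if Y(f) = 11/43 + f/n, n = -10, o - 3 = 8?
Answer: -71810/67 ≈ -1071.8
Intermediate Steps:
o = 11 (o = 3 + 8 = 11)
D(T, q) = 1 (D(T, q) = 11/11 = 11*(1/11) = 1)
Y(f) = 11/43 - f/10 (Y(f) = 11/43 + f/(-10) = 11*(1/43) + f*(-⅒) = 11/43 - f/10)
(-47 + 30*(-4))/Y(D(8, 5)) = (-47 + 30*(-4))/(11/43 - ⅒*1) = (-47 - 120)/(11/43 - ⅒) = -167/67/430 = -167*430/67 = -71810/67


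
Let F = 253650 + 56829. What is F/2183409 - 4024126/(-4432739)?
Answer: 8084793395/7699667643 ≈ 1.0500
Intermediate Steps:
F = 310479
F/2183409 - 4024126/(-4432739) = 310479/2183409 - 4024126/(-4432739) = 310479*(1/2183409) - 4024126*(-1/4432739) = 247/1737 + 4024126/4432739 = 8084793395/7699667643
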